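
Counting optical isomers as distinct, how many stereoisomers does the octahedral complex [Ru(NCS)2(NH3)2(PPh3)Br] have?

An octahedron has six vertices in three trans pairs; every non-trans pair is cis.
There are 6 geometric isomers: NCS cis, NH3 cis (3 arrangements, 2 chiral); NCS cis, NH3 trans; NCS trans, NH3 cis; NCS trans, NH3 trans.
Of these, 2 lack any improper symmetry element and so occur as enantiomeric pairs, giving 6 + 2 = 8 stereoisomers in total.

8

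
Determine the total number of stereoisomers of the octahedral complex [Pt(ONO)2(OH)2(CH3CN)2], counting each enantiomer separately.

6

In an octahedral complex each vertex has one trans partner and four cis neighbours.
There are 5 geometric isomers: ONO trans, OH trans, CH3CN trans; ONO cis, OH cis, CH3CN trans; ONO trans, OH cis, CH3CN cis; ONO cis, OH cis, CH3CN cis (chiral); ONO cis, OH trans, CH3CN cis.
One of these lacks any improper symmetry element and so occurs as an enantiomeric pair, giving 5 + 1 = 6 stereoisomers in total.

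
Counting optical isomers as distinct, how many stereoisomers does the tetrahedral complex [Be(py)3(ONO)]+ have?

1

In a tetrahedral complex all four positions are equivalent and every pair of ligands is adjacent — there is no cis/trans distinction.
Only one geometric arrangement is possible.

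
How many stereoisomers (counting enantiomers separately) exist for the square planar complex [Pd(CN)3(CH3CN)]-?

A square has two trans pairs of vertices; adjacent vertices are cis.
Only one geometric arrangement is possible.

1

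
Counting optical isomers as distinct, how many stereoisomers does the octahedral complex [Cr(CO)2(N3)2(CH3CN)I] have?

8

The six octahedral sites form three mutually perpendicular trans pairs.
There are 6 geometric isomers: CO cis, N3 trans; CO cis, N3 cis (3 arrangements, 2 chiral); CO trans, N3 trans; CO trans, N3 cis.
Of these, 2 lack any improper symmetry element and so occur as enantiomeric pairs, giving 6 + 2 = 8 stereoisomers in total.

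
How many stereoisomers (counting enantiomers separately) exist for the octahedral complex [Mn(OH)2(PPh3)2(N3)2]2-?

6

In an octahedral complex each vertex has one trans partner and four cis neighbours.
Working through the distinct placements yields 5 geometric isomers: OH trans, PPh3 trans, N3 trans; OH cis, PPh3 cis, N3 trans; OH cis, PPh3 trans, N3 cis; OH cis, PPh3 cis, N3 cis (chiral); OH trans, PPh3 cis, N3 cis.
One of these lacks any improper symmetry element and so occurs as an enantiomeric pair, giving 5 + 1 = 6 stereoisomers in total.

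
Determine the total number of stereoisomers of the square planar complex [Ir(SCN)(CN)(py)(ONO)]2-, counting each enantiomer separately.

3

A square has two trans pairs of vertices; adjacent vertices are cis.
The distinct arrangements are (3 in all): (CN/SCN trans, ONO/py trans); (CN/py trans, ONO/SCN trans); (CN/ONO trans, SCN/py trans).
Each arrangement has an internal mirror plane or centre of symmetry, so none is chiral.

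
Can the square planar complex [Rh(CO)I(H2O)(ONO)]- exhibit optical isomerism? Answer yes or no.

In a square planar complex each vertex has one trans partner and two cis neighbours.
There are 3 geometric isomers: (CO/I trans, H2O/ONO trans); (CO/ONO trans, H2O/I trans); (CO/H2O trans, I/ONO trans).
Each arrangement has an internal mirror plane or centre of symmetry, so none is chiral.

no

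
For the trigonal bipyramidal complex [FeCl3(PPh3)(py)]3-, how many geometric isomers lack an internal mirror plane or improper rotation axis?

0

In a trigonal bipyramid the two axial positions differ from the three equatorial ones.
There are 4 geometric isomers: PPh3 equatorial, py equatorial; PPh3 axial, py equatorial; PPh3 equatorial, py axial; PPh3 axial, py axial.
Each arrangement has an internal mirror plane or centre of symmetry, so none is chiral.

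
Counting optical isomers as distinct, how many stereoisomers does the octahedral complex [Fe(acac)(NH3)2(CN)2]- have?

4

The six octahedral sites form three mutually perpendicular trans pairs.
Each acac is bidentate and must span two cis positions.
There are 3 geometric isomers: NH3 cis, CN trans; NH3 cis, CN cis (chiral); NH3 trans, CN cis.
One of these lacks any improper symmetry element and so occurs as an enantiomeric pair, giving 3 + 1 = 4 stereoisomers in total.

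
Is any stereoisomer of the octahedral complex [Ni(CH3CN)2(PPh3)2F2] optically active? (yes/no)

The six octahedral sites form three mutually perpendicular trans pairs.
Working through the distinct placements yields 5 geometric isomers: CH3CN trans, PPh3 trans, F trans; CH3CN trans, PPh3 cis, F cis; CH3CN cis, PPh3 trans, F cis; CH3CN cis, PPh3 cis, F cis (chiral); CH3CN cis, PPh3 cis, F trans.
One of these lacks any improper symmetry element and so occurs as an enantiomeric pair, giving 5 + 1 = 6 stereoisomers in total.

yes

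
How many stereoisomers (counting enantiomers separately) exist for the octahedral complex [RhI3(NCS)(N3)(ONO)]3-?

5

Systematic placement gives 4 geometric isomers: I mer (3 arrangements); I fac (chiral).
One of these lacks any improper symmetry element and so occurs as an enantiomeric pair, giving 4 + 1 = 5 stereoisomers in total.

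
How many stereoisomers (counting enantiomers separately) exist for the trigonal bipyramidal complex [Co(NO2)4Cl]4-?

2

A trigonal bipyramid has two axial and three equatorial sites, which are chemically inequivalent.
Systematic placement gives 2 geometric isomers: Cl axial; Cl equatorial.
Each arrangement has an internal mirror plane or centre of symmetry, so none is chiral.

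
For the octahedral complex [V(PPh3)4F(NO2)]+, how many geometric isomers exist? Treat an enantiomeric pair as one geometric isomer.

The distinct arrangements are (2 in all): F and NO2 mutually trans; F and NO2 mutually cis.

2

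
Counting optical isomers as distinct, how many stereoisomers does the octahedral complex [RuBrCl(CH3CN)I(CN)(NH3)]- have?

30

In an octahedral complex each vertex has one trans partner and four cis neighbours.
Placing the ligands in turn and identifying arrangements related by rotation or reflection leaves 15 distinct geometric isomers.
Of these, 15 lack any improper symmetry element and so occur as enantiomeric pairs, giving 15 + 15 = 30 stereoisomers in total.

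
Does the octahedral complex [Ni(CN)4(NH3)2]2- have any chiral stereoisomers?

The distinct arrangements are (2 in all): NH3 trans; NH3 cis.
Each arrangement has an internal mirror plane or centre of symmetry, so none is chiral.

no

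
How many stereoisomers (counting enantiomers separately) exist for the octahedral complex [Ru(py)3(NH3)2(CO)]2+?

The six octahedral sites form three mutually perpendicular trans pairs.
Working through the distinct placements yields 3 geometric isomers: py mer, NH3 cis; py mer, NH3 trans; py fac, NH3 cis.
Each arrangement has an internal mirror plane or centre of symmetry, so none is chiral.

3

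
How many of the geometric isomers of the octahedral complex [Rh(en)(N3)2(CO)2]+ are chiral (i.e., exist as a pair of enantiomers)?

1

The six octahedral sites form three mutually perpendicular trans pairs.
Each en is bidentate and must span two cis positions.
Working through the distinct placements yields 3 geometric isomers: N3 cis, CO trans; N3 cis, CO cis (chiral); N3 trans, CO cis.
One of these lacks any improper symmetry element and so occurs as an enantiomeric pair, giving 3 + 1 = 4 stereoisomers in total.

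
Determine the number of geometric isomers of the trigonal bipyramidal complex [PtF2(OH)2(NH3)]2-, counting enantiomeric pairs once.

Exhaustive case analysis gives 5 geometric isomers.

5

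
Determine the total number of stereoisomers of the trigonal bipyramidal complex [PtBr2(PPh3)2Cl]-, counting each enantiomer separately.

6

In a trigonal bipyramid the two axial positions differ from the three equatorial ones.
Exhaustive case analysis gives 5 geometric isomers.
One of these lacks any improper symmetry element and so occurs as an enantiomeric pair, giving 5 + 1 = 6 stereoisomers in total.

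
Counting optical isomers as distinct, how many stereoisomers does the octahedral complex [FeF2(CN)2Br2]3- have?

The six octahedral sites form three mutually perpendicular trans pairs.
Systematic placement gives 5 geometric isomers: F trans, CN trans, Br trans; F cis, CN cis, Br trans; F trans, CN cis, Br cis; F cis, CN cis, Br cis (chiral); F cis, CN trans, Br cis.
One of these lacks any improper symmetry element and so occurs as an enantiomeric pair, giving 5 + 1 = 6 stereoisomers in total.

6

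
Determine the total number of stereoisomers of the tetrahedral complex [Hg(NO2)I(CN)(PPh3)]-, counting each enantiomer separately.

In a tetrahedral complex all four positions are equivalent and every pair of ligands is adjacent — there is no cis/trans distinction.
Only one geometric arrangement is possible; it has no improper symmetry element, so it exists as a pair of enantiomers (2 stereoisomers).

2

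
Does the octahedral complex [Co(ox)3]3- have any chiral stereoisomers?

An octahedron has six vertices in three trans pairs; every non-trans pair is cis.
Each ox is bidentate and must span two cis positions.
Only one geometric arrangement is possible; it has no improper symmetry element, so it exists as a pair of enantiomers (2 stereoisomers).

yes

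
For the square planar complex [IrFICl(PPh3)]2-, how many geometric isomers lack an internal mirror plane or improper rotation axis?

In a square planar complex each vertex has one trans partner and two cis neighbours.
Working through the distinct placements yields 3 geometric isomers: (Cl/I trans, F/PPh3 trans); (Cl/PPh3 trans, F/I trans); (Cl/F trans, I/PPh3 trans).
Each arrangement has an internal mirror plane or centre of symmetry, so none is chiral.

0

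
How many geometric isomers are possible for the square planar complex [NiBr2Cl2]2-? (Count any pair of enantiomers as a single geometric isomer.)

2

Systematic placement gives 2 geometric isomers: Br cis; Br trans.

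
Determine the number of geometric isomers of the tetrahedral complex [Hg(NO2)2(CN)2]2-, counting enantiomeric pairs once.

1

In a tetrahedral complex all four positions are equivalent and every pair of ligands is adjacent — there is no cis/trans distinction.
Only one geometric arrangement is possible.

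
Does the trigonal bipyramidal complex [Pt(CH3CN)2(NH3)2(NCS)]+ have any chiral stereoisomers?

A trigonal bipyramid has two axial and three equatorial sites, which are chemically inequivalent.
Systematic enumeration (placing each ligand type in turn and discarding arrangements equivalent by rotation or reflection) gives 5 geometric isomers.
One of these lacks any improper symmetry element and so occurs as an enantiomeric pair, giving 5 + 1 = 6 stereoisomers in total.

yes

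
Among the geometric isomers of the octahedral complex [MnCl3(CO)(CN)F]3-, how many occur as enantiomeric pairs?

An octahedron has six vertices in three trans pairs; every non-trans pair is cis.
Working through the distinct placements yields 4 geometric isomers: Cl mer (3 arrangements); Cl fac (chiral).
One of these lacks any improper symmetry element and so occurs as an enantiomeric pair, giving 4 + 1 = 5 stereoisomers in total.

1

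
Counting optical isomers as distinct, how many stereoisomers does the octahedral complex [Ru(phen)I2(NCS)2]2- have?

The six octahedral sites form three mutually perpendicular trans pairs.
Each phen is bidentate and must span two cis positions.
Systematic placement gives 3 geometric isomers: I trans, NCS cis; I cis, NCS cis (chiral); I cis, NCS trans.
One of these lacks any improper symmetry element and so occurs as an enantiomeric pair, giving 3 + 1 = 4 stereoisomers in total.

4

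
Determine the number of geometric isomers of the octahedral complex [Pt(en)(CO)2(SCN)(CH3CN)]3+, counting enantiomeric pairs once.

Each en is bidentate and must span two cis positions.
Systematic placement gives 4 geometric isomers: CO cis (3 arrangements, 2 chiral); CO trans.

4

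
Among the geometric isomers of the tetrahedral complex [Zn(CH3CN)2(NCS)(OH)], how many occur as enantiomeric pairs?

0

All four vertices of a tetrahedron are equivalent and mutually adjacent, so cis/trans isomerism cannot arise.
Only one geometric arrangement is possible.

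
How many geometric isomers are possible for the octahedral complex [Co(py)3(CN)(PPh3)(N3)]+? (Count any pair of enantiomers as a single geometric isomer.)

4

The six octahedral sites form three mutually perpendicular trans pairs.
Systematic placement gives 4 geometric isomers: py mer (3 arrangements); py fac (chiral).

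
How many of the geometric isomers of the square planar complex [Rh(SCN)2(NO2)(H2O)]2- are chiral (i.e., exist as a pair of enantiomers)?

In a square planar complex each vertex has one trans partner and two cis neighbours.
Systematic placement gives 2 geometric isomers: SCN cis; SCN trans.
Each arrangement has an internal mirror plane or centre of symmetry, so none is chiral.

0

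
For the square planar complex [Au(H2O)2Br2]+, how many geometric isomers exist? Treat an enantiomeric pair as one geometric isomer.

2

A square has two trans pairs of vertices; adjacent vertices are cis.
The distinct arrangements are (2 in all): H2O cis; H2O trans.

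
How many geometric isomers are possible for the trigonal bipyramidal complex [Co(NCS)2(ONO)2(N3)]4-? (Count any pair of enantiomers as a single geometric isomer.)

5

A trigonal bipyramid has two axial and three equatorial sites, which are chemically inequivalent.
Placing the ligands in turn and identifying arrangements related by rotation or reflection leaves 5 distinct geometric isomers.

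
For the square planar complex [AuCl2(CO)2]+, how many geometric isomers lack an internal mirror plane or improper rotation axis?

0

There are 2 geometric isomers: Cl cis; Cl trans.
Each arrangement has an internal mirror plane or centre of symmetry, so none is chiral.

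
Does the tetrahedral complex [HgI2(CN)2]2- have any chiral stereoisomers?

no

In a tetrahedral complex all four positions are equivalent and every pair of ligands is adjacent — there is no cis/trans distinction.
Only one geometric arrangement is possible.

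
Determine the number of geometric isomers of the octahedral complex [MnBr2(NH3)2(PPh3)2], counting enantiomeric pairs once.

5

The six octahedral sites form three mutually perpendicular trans pairs.
There are 5 geometric isomers: Br trans, NH3 trans, PPh3 trans; Br trans, NH3 cis, PPh3 cis; Br cis, NH3 cis, PPh3 trans; Br cis, NH3 cis, PPh3 cis (chiral); Br cis, NH3 trans, PPh3 cis.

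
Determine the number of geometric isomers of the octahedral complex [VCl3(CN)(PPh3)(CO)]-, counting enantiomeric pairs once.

4

In an octahedral complex each vertex has one trans partner and four cis neighbours.
There are 4 geometric isomers: Cl mer (3 arrangements); Cl fac (chiral).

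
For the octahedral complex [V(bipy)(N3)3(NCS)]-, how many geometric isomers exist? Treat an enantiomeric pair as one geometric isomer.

2

In an octahedral complex each vertex has one trans partner and four cis neighbours.
Each bipy is bidentate and must span two cis positions.
Systematic placement gives 2 geometric isomers: N3 mer; N3 fac.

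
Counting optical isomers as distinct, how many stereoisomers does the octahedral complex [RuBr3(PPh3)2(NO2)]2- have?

3

In an octahedral complex each vertex has one trans partner and four cis neighbours.
Working through the distinct placements yields 3 geometric isomers: Br mer, PPh3 trans; Br mer, PPh3 cis; Br fac, PPh3 cis.
Each arrangement has an internal mirror plane or centre of symmetry, so none is chiral.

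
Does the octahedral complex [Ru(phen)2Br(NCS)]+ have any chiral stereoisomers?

The six octahedral sites form three mutually perpendicular trans pairs.
Each phen is bidentate and must span two cis positions.
Working through the distinct placements yields 2 geometric isomers: Br and NCS mutually trans; Br and NCS mutually cis (chiral).
One of these lacks any improper symmetry element and so occurs as an enantiomeric pair, giving 2 + 1 = 3 stereoisomers in total.

yes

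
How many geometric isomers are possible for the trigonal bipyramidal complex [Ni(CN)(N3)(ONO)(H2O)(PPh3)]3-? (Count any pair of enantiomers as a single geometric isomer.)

A trigonal bipyramid has two axial and three equatorial sites, which are chemically inequivalent.
Placing the ligands in turn and identifying arrangements related by rotation or reflection leaves 10 distinct geometric isomers.

10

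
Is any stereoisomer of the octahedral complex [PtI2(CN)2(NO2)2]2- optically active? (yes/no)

In an octahedral complex each vertex has one trans partner and four cis neighbours.
Working through the distinct placements yields 5 geometric isomers: I trans, CN trans, NO2 trans; I cis, CN trans, NO2 cis; I cis, CN cis, NO2 trans; I cis, CN cis, NO2 cis (chiral); I trans, CN cis, NO2 cis.
One of these lacks any improper symmetry element and so occurs as an enantiomeric pair, giving 5 + 1 = 6 stereoisomers in total.

yes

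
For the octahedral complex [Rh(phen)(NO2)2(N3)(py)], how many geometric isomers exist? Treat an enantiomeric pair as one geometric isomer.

4

Each phen is bidentate and must span two cis positions.
There are 4 geometric isomers: NO2 cis (3 arrangements, 2 chiral); NO2 trans.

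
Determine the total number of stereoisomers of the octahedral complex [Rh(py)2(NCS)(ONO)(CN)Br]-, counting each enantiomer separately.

15

In an octahedral complex each vertex has one trans partner and four cis neighbours.
Placing the ligands in turn and identifying arrangements related by rotation or reflection leaves 9 distinct geometric isomers.
Of these, 6 lack any improper symmetry element and so occur as enantiomeric pairs, giving 9 + 6 = 15 stereoisomers in total.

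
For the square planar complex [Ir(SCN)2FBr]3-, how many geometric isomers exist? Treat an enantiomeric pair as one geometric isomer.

A square has two trans pairs of vertices; adjacent vertices are cis.
The distinct arrangements are (2 in all): SCN cis; SCN trans.

2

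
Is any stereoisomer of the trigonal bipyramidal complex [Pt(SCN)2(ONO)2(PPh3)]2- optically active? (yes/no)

yes

A trigonal bipyramid has two axial and three equatorial sites, which are chemically inequivalent.
Systematic enumeration (placing each ligand type in turn and discarding arrangements equivalent by rotation or reflection) gives 5 geometric isomers.
One of these lacks any improper symmetry element and so occurs as an enantiomeric pair, giving 5 + 1 = 6 stereoisomers in total.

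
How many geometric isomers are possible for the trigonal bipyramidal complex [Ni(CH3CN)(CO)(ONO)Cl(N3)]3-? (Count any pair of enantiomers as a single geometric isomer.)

In a trigonal bipyramid the two axial positions differ from the three equatorial ones.
Systematic enumeration (placing each ligand type in turn and discarding arrangements equivalent by rotation or reflection) gives 10 geometric isomers.

10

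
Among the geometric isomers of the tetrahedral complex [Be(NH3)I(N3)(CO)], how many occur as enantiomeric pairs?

All four vertices of a tetrahedron are equivalent and mutually adjacent, so cis/trans isomerism cannot arise.
Only one geometric arrangement is possible; it has no improper symmetry element, so it exists as a pair of enantiomers (2 stereoisomers).

1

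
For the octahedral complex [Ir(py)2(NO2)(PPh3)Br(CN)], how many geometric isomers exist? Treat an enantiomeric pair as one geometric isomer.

An octahedron has six vertices in three trans pairs; every non-trans pair is cis.
Exhaustive case analysis gives 9 geometric isomers.

9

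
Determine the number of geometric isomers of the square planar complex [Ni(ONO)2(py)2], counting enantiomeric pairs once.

2

In a square planar complex each vertex has one trans partner and two cis neighbours.
Working through the distinct placements yields 2 geometric isomers: ONO cis; ONO trans.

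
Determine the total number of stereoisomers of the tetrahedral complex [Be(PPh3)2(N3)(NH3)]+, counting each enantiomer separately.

All four vertices of a tetrahedron are equivalent and mutually adjacent, so cis/trans isomerism cannot arise.
Only one geometric arrangement is possible.

1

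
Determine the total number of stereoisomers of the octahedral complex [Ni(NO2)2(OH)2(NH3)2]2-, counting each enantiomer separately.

6

There are 5 geometric isomers: NO2 trans, OH trans, NH3 trans; NO2 cis, OH cis, NH3 trans; NO2 cis, OH trans, NH3 cis; NO2 cis, OH cis, NH3 cis (chiral); NO2 trans, OH cis, NH3 cis.
One of these lacks any improper symmetry element and so occurs as an enantiomeric pair, giving 5 + 1 = 6 stereoisomers in total.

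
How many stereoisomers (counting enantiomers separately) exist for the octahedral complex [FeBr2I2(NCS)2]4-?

6

In an octahedral complex each vertex has one trans partner and four cis neighbours.
The distinct arrangements are (5 in all): Br trans, I trans, NCS trans; Br trans, I cis, NCS cis; Br cis, I cis, NCS trans; Br cis, I cis, NCS cis (chiral); Br cis, I trans, NCS cis.
One of these lacks any improper symmetry element and so occurs as an enantiomeric pair, giving 5 + 1 = 6 stereoisomers in total.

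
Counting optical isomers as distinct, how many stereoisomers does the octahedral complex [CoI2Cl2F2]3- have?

The six octahedral sites form three mutually perpendicular trans pairs.
There are 5 geometric isomers: I trans, Cl trans, F trans; I cis, Cl trans, F cis; I trans, Cl cis, F cis; I cis, Cl cis, F cis (chiral); I cis, Cl cis, F trans.
One of these lacks any improper symmetry element and so occurs as an enantiomeric pair, giving 5 + 1 = 6 stereoisomers in total.

6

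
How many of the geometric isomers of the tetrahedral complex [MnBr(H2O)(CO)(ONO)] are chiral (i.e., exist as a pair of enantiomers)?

In a tetrahedral complex all four positions are equivalent and every pair of ligands is adjacent — there is no cis/trans distinction.
Only one geometric arrangement is possible; it has no improper symmetry element, so it exists as a pair of enantiomers (2 stereoisomers).

1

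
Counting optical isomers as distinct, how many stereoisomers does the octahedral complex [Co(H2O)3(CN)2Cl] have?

3

The six octahedral sites form three mutually perpendicular trans pairs.
Working through the distinct placements yields 3 geometric isomers: H2O mer, CN trans; H2O mer, CN cis; H2O fac, CN cis.
Each arrangement has an internal mirror plane or centre of symmetry, so none is chiral.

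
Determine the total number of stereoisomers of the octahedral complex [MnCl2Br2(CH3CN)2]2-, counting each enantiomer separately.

The six octahedral sites form three mutually perpendicular trans pairs.
There are 5 geometric isomers: Cl trans, Br trans, CH3CN trans; Cl cis, Br trans, CH3CN cis; Cl trans, Br cis, CH3CN cis; Cl cis, Br cis, CH3CN cis (chiral); Cl cis, Br cis, CH3CN trans.
One of these lacks any improper symmetry element and so occurs as an enantiomeric pair, giving 5 + 1 = 6 stereoisomers in total.

6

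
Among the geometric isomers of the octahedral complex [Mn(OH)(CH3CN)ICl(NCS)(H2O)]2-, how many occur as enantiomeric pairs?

15

In an octahedral complex each vertex has one trans partner and four cis neighbours.
Placing the ligands in turn and identifying arrangements related by rotation or reflection leaves 15 distinct geometric isomers.
Of these, 15 lack any improper symmetry element and so occur as enantiomeric pairs, giving 15 + 15 = 30 stereoisomers in total.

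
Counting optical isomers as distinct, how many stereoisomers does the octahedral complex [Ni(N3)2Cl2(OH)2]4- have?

6

Systematic placement gives 5 geometric isomers: N3 trans, Cl trans, OH trans; N3 cis, Cl trans, OH cis; N3 cis, Cl cis, OH trans; N3 cis, Cl cis, OH cis (chiral); N3 trans, Cl cis, OH cis.
One of these lacks any improper symmetry element and so occurs as an enantiomeric pair, giving 5 + 1 = 6 stereoisomers in total.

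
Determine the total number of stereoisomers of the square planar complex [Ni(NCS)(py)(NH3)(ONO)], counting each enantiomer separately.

In a square planar complex each vertex has one trans partner and two cis neighbours.
Systematic placement gives 3 geometric isomers: (NCS/ONO trans, NH3/py trans); (NCS/py trans, NH3/ONO trans); (NCS/NH3 trans, ONO/py trans).
Each arrangement has an internal mirror plane or centre of symmetry, so none is chiral.

3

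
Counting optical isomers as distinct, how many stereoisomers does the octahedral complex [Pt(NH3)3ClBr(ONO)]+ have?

5

In an octahedral complex each vertex has one trans partner and four cis neighbours.
There are 4 geometric isomers: NH3 mer (3 arrangements); NH3 fac (chiral).
One of these lacks any improper symmetry element and so occurs as an enantiomeric pair, giving 4 + 1 = 5 stereoisomers in total.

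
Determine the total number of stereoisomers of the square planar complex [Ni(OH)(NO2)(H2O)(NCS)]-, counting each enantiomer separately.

In a square planar complex each vertex has one trans partner and two cis neighbours.
Systematic placement gives 3 geometric isomers: (H2O/NO2 trans, NCS/OH trans); (H2O/OH trans, NCS/NO2 trans); (H2O/NCS trans, NO2/OH trans).
Each arrangement has an internal mirror plane or centre of symmetry, so none is chiral.

3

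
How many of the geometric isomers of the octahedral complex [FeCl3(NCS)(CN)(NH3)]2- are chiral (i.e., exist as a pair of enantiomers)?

The six octahedral sites form three mutually perpendicular trans pairs.
Systematic placement gives 4 geometric isomers: Cl mer (3 arrangements); Cl fac (chiral).
One of these lacks any improper symmetry element and so occurs as an enantiomeric pair, giving 4 + 1 = 5 stereoisomers in total.

1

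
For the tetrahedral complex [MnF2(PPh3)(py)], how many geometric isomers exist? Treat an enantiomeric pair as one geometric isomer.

All four vertices of a tetrahedron are equivalent and mutually adjacent, so cis/trans isomerism cannot arise.
Only one geometric arrangement is possible.

1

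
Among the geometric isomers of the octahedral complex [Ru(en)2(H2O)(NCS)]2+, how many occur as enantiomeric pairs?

1

In an octahedral complex each vertex has one trans partner and four cis neighbours.
Each en is bidentate and must span two cis positions.
There are 2 geometric isomers: H2O and NCS mutually trans; H2O and NCS mutually cis (chiral).
One of these lacks any improper symmetry element and so occurs as an enantiomeric pair, giving 2 + 1 = 3 stereoisomers in total.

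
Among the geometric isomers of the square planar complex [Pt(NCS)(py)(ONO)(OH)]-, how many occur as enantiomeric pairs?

In a square planar complex each vertex has one trans partner and two cis neighbours.
Working through the distinct placements yields 3 geometric isomers: (NCS/ONO trans, OH/py trans); (NCS/py trans, OH/ONO trans); (NCS/OH trans, ONO/py trans).
Each arrangement has an internal mirror plane or centre of symmetry, so none is chiral.

0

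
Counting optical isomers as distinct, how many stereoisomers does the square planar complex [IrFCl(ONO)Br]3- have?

3

In a square planar complex each vertex has one trans partner and two cis neighbours.
There are 3 geometric isomers: (Br/F trans, Cl/ONO trans); (Br/ONO trans, Cl/F trans); (Br/Cl trans, F/ONO trans).
Each arrangement has an internal mirror plane or centre of symmetry, so none is chiral.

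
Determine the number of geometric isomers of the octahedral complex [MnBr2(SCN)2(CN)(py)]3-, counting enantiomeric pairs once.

6

An octahedron has six vertices in three trans pairs; every non-trans pair is cis.
The distinct arrangements are (6 in all): Br trans, SCN cis; Br trans, SCN trans; Br cis, SCN cis (3 arrangements, 2 chiral); Br cis, SCN trans.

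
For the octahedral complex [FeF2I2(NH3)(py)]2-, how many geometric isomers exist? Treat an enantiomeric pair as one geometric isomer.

The six octahedral sites form three mutually perpendicular trans pairs.
Systematic placement gives 6 geometric isomers: F trans, I trans; F trans, I cis; F cis, I cis (3 arrangements, 2 chiral); F cis, I trans.

6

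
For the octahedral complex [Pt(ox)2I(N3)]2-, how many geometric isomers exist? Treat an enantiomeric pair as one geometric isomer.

2

Each ox is bidentate and must span two cis positions.
There are 2 geometric isomers: I and N3 mutually trans; I and N3 mutually cis (chiral).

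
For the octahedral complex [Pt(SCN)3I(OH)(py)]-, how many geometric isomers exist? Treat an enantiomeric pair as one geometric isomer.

4

The distinct arrangements are (4 in all): SCN mer (3 arrangements); SCN fac (chiral).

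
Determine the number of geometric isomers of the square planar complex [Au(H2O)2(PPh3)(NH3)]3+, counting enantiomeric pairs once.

A square has two trans pairs of vertices; adjacent vertices are cis.
Working through the distinct placements yields 2 geometric isomers: H2O cis; H2O trans.

2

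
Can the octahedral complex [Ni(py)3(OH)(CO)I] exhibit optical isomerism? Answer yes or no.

Systematic placement gives 4 geometric isomers: py mer (3 arrangements); py fac (chiral).
One of these lacks any improper symmetry element and so occurs as an enantiomeric pair, giving 4 + 1 = 5 stereoisomers in total.

yes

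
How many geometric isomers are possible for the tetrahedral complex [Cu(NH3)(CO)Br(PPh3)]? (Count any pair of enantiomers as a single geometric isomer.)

In a tetrahedral complex all four positions are equivalent and every pair of ligands is adjacent — there is no cis/trans distinction.
Only one geometric arrangement is possible; it has no improper symmetry element, so it exists as a pair of enantiomers (2 stereoisomers).

1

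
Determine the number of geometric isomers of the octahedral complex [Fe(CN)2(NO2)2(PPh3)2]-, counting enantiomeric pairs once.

5

The distinct arrangements are (5 in all): CN trans, NO2 trans, PPh3 trans; CN trans, NO2 cis, PPh3 cis; CN cis, NO2 cis, PPh3 trans; CN cis, NO2 cis, PPh3 cis (chiral); CN cis, NO2 trans, PPh3 cis.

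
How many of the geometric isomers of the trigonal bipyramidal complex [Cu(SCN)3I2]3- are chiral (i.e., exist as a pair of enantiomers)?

Systematic placement gives 3 geometric isomers: I both axial; I one axial, one equatorial; I both equatorial.
Each arrangement has an internal mirror plane or centre of symmetry, so none is chiral.

0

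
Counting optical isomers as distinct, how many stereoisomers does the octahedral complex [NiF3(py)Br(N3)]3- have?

An octahedron has six vertices in three trans pairs; every non-trans pair is cis.
Working through the distinct placements yields 4 geometric isomers: F mer (3 arrangements); F fac (chiral).
One of these lacks any improper symmetry element and so occurs as an enantiomeric pair, giving 4 + 1 = 5 stereoisomers in total.

5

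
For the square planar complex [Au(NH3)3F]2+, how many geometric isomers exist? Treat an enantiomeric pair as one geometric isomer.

1

A square has two trans pairs of vertices; adjacent vertices are cis.
Only one geometric arrangement is possible.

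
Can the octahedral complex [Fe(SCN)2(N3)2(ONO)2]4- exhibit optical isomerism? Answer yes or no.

yes

An octahedron has six vertices in three trans pairs; every non-trans pair is cis.
The distinct arrangements are (5 in all): SCN trans, N3 trans, ONO trans; SCN cis, N3 trans, ONO cis; SCN trans, N3 cis, ONO cis; SCN cis, N3 cis, ONO cis (chiral); SCN cis, N3 cis, ONO trans.
One of these lacks any improper symmetry element and so occurs as an enantiomeric pair, giving 5 + 1 = 6 stereoisomers in total.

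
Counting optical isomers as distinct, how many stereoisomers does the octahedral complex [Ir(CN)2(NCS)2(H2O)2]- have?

The six octahedral sites form three mutually perpendicular trans pairs.
There are 5 geometric isomers: CN trans, NCS trans, H2O trans; CN trans, NCS cis, H2O cis; CN cis, NCS trans, H2O cis; CN cis, NCS cis, H2O cis (chiral); CN cis, NCS cis, H2O trans.
One of these lacks any improper symmetry element and so occurs as an enantiomeric pair, giving 5 + 1 = 6 stereoisomers in total.

6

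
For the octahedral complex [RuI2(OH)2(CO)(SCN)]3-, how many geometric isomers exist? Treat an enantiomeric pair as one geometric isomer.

6

Working through the distinct placements yields 6 geometric isomers: I cis, OH cis (3 arrangements, 2 chiral); I cis, OH trans; I trans, OH cis; I trans, OH trans.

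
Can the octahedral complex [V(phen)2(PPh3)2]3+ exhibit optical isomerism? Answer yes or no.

yes

Each phen is bidentate and must span two cis positions.
There are 2 geometric isomers: PPh3 trans; PPh3 cis (chiral).
One of these lacks any improper symmetry element and so occurs as an enantiomeric pair, giving 2 + 1 = 3 stereoisomers in total.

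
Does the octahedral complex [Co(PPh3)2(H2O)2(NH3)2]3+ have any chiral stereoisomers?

In an octahedral complex each vertex has one trans partner and four cis neighbours.
Working through the distinct placements yields 5 geometric isomers: PPh3 trans, H2O trans, NH3 trans; PPh3 cis, H2O trans, NH3 cis; PPh3 trans, H2O cis, NH3 cis; PPh3 cis, H2O cis, NH3 cis (chiral); PPh3 cis, H2O cis, NH3 trans.
One of these lacks any improper symmetry element and so occurs as an enantiomeric pair, giving 5 + 1 = 6 stereoisomers in total.

yes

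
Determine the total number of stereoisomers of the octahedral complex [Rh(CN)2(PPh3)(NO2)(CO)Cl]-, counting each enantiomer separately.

The six octahedral sites form three mutually perpendicular trans pairs.
Systematic enumeration (placing each ligand type in turn and discarding arrangements equivalent by rotation or reflection) gives 9 geometric isomers.
Of these, 6 lack any improper symmetry element and so occur as enantiomeric pairs, giving 9 + 6 = 15 stereoisomers in total.

15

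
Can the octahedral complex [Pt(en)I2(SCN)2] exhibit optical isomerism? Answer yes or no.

yes

An octahedron has six vertices in three trans pairs; every non-trans pair is cis.
Each en is bidentate and must span two cis positions.
There are 3 geometric isomers: I trans, SCN cis; I cis, SCN cis (chiral); I cis, SCN trans.
One of these lacks any improper symmetry element and so occurs as an enantiomeric pair, giving 3 + 1 = 4 stereoisomers in total.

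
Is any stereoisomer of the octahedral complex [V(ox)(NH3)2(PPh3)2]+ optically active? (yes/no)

Each ox is bidentate and must span two cis positions.
Systematic placement gives 3 geometric isomers: NH3 trans, PPh3 cis; NH3 cis, PPh3 cis (chiral); NH3 cis, PPh3 trans.
One of these lacks any improper symmetry element and so occurs as an enantiomeric pair, giving 3 + 1 = 4 stereoisomers in total.

yes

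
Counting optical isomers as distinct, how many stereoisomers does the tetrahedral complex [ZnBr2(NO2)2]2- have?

Only one geometric arrangement is possible.

1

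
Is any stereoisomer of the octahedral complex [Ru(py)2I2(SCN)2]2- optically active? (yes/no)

yes

The six octahedral sites form three mutually perpendicular trans pairs.
The distinct arrangements are (5 in all): py trans, I trans, SCN trans; py cis, I trans, SCN cis; py trans, I cis, SCN cis; py cis, I cis, SCN cis (chiral); py cis, I cis, SCN trans.
One of these lacks any improper symmetry element and so occurs as an enantiomeric pair, giving 5 + 1 = 6 stereoisomers in total.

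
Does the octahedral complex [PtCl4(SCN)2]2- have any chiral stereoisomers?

no

In an octahedral complex each vertex has one trans partner and four cis neighbours.
Systematic placement gives 2 geometric isomers: SCN trans; SCN cis.
Each arrangement has an internal mirror plane or centre of symmetry, so none is chiral.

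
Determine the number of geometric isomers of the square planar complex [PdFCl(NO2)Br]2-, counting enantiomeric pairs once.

3

A square has two trans pairs of vertices; adjacent vertices are cis.
Systematic placement gives 3 geometric isomers: (Br/F trans, Cl/NO2 trans); (Br/NO2 trans, Cl/F trans); (Br/Cl trans, F/NO2 trans).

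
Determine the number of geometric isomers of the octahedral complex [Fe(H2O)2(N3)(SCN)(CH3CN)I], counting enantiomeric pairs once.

9

Systematic enumeration (placing each ligand type in turn and discarding arrangements equivalent by rotation or reflection) gives 9 geometric isomers.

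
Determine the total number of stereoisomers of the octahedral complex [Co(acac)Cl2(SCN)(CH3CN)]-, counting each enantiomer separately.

6

An octahedron has six vertices in three trans pairs; every non-trans pair is cis.
Each acac is bidentate and must span two cis positions.
There are 4 geometric isomers: Cl cis (3 arrangements, 2 chiral); Cl trans.
Of these, 2 lack any improper symmetry element and so occur as enantiomeric pairs, giving 4 + 2 = 6 stereoisomers in total.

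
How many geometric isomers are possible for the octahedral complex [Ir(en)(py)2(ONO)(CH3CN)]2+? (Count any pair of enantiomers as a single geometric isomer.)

4

The six octahedral sites form three mutually perpendicular trans pairs.
Each en is bidentate and must span two cis positions.
Systematic placement gives 4 geometric isomers: py cis (3 arrangements, 2 chiral); py trans.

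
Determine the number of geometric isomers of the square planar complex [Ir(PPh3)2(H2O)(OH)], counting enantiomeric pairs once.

2

A square has two trans pairs of vertices; adjacent vertices are cis.
Working through the distinct placements yields 2 geometric isomers: PPh3 cis; PPh3 trans.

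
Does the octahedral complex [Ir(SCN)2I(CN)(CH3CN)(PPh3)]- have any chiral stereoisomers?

An octahedron has six vertices in three trans pairs; every non-trans pair is cis.
Placing the ligands in turn and identifying arrangements related by rotation or reflection leaves 9 distinct geometric isomers.
Of these, 6 lack any improper symmetry element and so occur as enantiomeric pairs, giving 9 + 6 = 15 stereoisomers in total.

yes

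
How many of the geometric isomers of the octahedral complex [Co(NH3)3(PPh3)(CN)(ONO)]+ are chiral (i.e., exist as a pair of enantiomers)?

An octahedron has six vertices in three trans pairs; every non-trans pair is cis.
There are 4 geometric isomers: NH3 mer (3 arrangements); NH3 fac (chiral).
One of these lacks any improper symmetry element and so occurs as an enantiomeric pair, giving 4 + 1 = 5 stereoisomers in total.

1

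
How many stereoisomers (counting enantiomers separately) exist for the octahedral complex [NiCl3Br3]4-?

There are 2 geometric isomers: Cl mer; Cl fac.
Each arrangement has an internal mirror plane or centre of symmetry, so none is chiral.

2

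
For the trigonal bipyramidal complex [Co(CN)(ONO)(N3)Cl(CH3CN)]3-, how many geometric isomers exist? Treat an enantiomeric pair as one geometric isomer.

10

A trigonal bipyramid has two axial and three equatorial sites, which are chemically inequivalent.
Placing the ligands in turn and identifying arrangements related by rotation or reflection leaves 10 distinct geometric isomers.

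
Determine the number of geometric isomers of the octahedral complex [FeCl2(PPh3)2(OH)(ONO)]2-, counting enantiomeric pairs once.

6

In an octahedral complex each vertex has one trans partner and four cis neighbours.
Systematic placement gives 6 geometric isomers: Cl trans, PPh3 trans; Cl trans, PPh3 cis; Cl cis, PPh3 trans; Cl cis, PPh3 cis (3 arrangements, 2 chiral).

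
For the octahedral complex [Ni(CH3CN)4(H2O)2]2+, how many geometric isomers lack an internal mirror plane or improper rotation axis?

0

The six octahedral sites form three mutually perpendicular trans pairs.
The distinct arrangements are (2 in all): H2O trans; H2O cis.
Each arrangement has an internal mirror plane or centre of symmetry, so none is chiral.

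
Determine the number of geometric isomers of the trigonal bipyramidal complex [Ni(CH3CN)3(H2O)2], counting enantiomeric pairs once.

A trigonal bipyramid has two axial and three equatorial sites, which are chemically inequivalent.
The distinct arrangements are (3 in all): H2O both equatorial; H2O one axial, one equatorial; H2O both axial.

3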